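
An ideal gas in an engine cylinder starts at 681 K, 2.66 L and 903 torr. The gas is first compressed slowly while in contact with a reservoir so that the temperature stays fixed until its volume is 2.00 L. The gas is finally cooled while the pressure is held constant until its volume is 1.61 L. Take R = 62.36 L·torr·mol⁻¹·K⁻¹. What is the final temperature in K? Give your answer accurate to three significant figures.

T₃ ≈ 548 K

T constant ⇒ Boyle's law P V = const: T₂ = T₁; P₂ = P₁·(V₁/V₂) = 1201 torr.
Isobaric, so V/T is constant: P₃ = P₂; T₃ = T₂·(V₃/V₂) = 548.2 K.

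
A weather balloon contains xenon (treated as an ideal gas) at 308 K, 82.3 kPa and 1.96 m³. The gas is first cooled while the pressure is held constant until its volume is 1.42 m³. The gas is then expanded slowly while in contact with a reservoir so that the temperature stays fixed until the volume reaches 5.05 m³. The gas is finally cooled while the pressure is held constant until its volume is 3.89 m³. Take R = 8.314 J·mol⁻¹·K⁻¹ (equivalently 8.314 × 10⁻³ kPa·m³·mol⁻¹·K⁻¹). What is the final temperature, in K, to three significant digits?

T₄ ≈ 172 K

P constant ⇒ V ∝ T: P₂ = P₁; T₂ = T₁·(V₂/V₁) = 223.1 K.
Isothermal, so P V is constant: T₃ = T₂; P₃ = P₂·(V₂/V₃) = 23.14 kPa.
Isobaric, so V/T is constant: P₄ = P₃; T₄ = T₃·(V₄/V₃) = 171.9 K.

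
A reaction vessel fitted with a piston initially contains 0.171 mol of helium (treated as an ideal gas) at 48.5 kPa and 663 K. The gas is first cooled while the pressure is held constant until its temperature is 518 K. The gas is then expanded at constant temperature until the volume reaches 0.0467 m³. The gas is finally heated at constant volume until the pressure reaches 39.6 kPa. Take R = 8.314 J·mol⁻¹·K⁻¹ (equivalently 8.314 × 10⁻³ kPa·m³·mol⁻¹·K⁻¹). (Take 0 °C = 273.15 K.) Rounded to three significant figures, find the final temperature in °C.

From PV = nRT: V₁ = nRT₁/P₁ = 0.01943 m³.
Isobaric, so V/T is constant: P₂ = P₁; V₂ = V₁·(T₂/T₁) = 0.01518 m³.
T constant ⇒ Boyle's law P V = const: T₃ = T₂; P₃ = P₂·(V₂/V₃) = 15.77 kPa.
V constant ⇒ P ∝ T: V₄ = V₃; T₄ = T₃·(P₄/P₃) = 1301 K.

T₄ ≈ 1.03e+03 °C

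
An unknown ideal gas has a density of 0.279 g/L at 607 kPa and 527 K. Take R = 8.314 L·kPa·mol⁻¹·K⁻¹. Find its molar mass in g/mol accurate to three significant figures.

M ≈ 2.01 g/mol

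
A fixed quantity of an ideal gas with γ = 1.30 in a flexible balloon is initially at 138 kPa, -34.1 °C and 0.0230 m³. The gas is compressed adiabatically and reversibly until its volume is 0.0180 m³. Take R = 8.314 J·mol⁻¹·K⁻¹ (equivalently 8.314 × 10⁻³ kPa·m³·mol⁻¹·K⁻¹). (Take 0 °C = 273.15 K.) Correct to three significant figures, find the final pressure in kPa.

P₂ ≈ 190 kPa

Convert: T₁ = 239.0 K.
Reversible adiabatic, γ = 1.30: T₂ = T₁·(V₁/V₂)^(γ−1) = 257.3 K; P₂ = P₁·(V₁/V₂)^γ = 189.8 kPa.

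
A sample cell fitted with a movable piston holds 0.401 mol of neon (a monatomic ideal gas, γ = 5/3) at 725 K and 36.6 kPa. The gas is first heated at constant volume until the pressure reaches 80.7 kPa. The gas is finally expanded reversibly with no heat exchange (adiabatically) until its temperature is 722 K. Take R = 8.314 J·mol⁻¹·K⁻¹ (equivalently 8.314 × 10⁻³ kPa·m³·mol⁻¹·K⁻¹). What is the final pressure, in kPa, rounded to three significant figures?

P₃ ≈ 11.1 kPa

From PV = nRT: V₁ = nRT₁/P₁ = 0.06604 m³.
V constant ⇒ P ∝ T: V₂ = V₁; T₂ = T₁·(P₂/P₁) = 1599 K.
Reversible adiabatic, γ = 5/3: P₃ = P₂·(T₃/T₂)^(γ/(γ−1)) = 11.06 kPa; V₃ = V₂·(T₂/T₃)^(1/(γ−1)) = 0.2176 m³.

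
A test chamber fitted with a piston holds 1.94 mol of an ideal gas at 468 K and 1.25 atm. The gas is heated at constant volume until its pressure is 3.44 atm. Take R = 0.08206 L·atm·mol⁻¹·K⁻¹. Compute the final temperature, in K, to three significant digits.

T₂ ≈ 1.29e+03 K

From PV = nRT: V₁ = nRT₁/P₁ = 59.60 L.
Isochoric, so P/T is constant: V₂ = V₁; T₂ = T₁·(P₂/P₁) = 1288 K.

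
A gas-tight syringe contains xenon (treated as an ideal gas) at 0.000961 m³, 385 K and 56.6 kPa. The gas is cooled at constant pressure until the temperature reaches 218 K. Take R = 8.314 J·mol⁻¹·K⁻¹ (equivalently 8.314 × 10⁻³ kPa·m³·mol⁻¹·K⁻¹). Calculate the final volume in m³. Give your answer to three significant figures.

Isobaric, so V/T is constant: P₂ = P₁; V₂ = V₁·(T₂/T₁) = 0.0005442 m³.

V₂ ≈ 0.000544 m³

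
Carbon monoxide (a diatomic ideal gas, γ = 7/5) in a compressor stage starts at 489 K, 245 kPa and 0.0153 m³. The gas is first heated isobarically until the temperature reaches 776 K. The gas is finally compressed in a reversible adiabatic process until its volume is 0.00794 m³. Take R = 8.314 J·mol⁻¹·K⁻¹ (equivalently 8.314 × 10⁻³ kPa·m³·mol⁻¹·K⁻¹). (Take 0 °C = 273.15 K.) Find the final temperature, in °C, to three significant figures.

P constant ⇒ V ∝ T: P₂ = P₁; V₂ = V₁·(T₂/T₁) = 0.02428 m³.
Reversible adiabatic, γ = 7/5: T₃ = T₂·(V₂/V₃)^(γ−1) = 1213 K; P₃ = P₂·(V₂/V₃)^γ = 1172 kPa.

T₃ ≈ 940 °C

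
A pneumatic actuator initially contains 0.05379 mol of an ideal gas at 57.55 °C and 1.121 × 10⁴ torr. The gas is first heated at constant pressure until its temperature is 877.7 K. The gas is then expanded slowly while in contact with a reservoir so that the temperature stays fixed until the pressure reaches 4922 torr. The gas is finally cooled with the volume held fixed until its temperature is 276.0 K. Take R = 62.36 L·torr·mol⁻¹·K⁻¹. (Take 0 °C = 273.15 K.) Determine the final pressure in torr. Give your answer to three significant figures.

P₄ ≈ 1.55e+03 torr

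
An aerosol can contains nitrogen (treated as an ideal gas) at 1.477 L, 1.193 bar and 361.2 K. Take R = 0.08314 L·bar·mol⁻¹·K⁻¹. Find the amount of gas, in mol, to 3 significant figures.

n ≈ 0.0587 mol

PV = nRT ⇒ n = PV/(RT) = (1.193 × 1.477) / (0.08314 × 361.2)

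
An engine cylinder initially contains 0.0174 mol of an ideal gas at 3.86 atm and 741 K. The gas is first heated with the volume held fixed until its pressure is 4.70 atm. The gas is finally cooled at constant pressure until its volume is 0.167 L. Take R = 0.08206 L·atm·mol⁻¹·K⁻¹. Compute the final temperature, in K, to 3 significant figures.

From PV = nRT: V₁ = nRT₁/P₁ = 0.2741 L.
V constant ⇒ P ∝ T: V₂ = V₁; T₂ = T₁·(P₂/P₁) = 902.3 K.
P constant ⇒ V ∝ T: P₃ = P₂; T₃ = T₂·(V₃/V₂) = 549.7 K.

T₃ ≈ 550 K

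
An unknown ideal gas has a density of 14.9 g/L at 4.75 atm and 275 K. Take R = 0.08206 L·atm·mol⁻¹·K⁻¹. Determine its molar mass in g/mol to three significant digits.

M ≈ 70.8 g/mol

ρ = PM/(RT) ⇒ M = ρRT/P = (14.9 × 0.08206 × 275.0) / 4.75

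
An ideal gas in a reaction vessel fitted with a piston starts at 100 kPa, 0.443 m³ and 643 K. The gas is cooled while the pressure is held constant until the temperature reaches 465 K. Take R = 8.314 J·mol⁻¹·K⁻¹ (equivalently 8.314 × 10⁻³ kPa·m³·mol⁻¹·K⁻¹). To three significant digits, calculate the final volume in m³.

V₂ ≈ 0.320 m³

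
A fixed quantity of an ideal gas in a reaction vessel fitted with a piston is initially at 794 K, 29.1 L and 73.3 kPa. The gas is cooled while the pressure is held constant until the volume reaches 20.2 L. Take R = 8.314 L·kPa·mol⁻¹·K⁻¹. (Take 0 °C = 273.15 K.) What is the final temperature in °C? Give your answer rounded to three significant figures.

T₂ ≈ 278 °C

P constant ⇒ V ∝ T: P₂ = P₁; T₂ = T₁·(V₂/V₁) = 551.2 K.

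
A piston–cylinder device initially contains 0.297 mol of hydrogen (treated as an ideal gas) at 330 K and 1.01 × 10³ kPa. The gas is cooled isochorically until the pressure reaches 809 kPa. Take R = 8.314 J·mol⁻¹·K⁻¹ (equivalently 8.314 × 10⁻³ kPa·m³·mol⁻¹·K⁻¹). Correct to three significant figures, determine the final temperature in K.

From PV = nRT: V₁ = nRT₁/P₁ = 0.0008068 m³.
V constant ⇒ P ∝ T: V₂ = V₁; T₂ = T₁·(P₂/P₁) = 264.3 K.

T₂ ≈ 264 K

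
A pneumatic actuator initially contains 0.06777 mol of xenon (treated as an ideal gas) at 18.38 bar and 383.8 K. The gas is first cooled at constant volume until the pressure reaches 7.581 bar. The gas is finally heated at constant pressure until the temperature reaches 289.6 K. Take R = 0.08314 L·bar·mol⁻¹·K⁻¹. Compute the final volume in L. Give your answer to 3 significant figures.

From PV = nRT: V₁ = nRT₁/P₁ = 0.1177 L.
V constant ⇒ P ∝ T: V₂ = V₁; T₂ = T₁·(P₂/P₁) = 158.3 K.
P constant ⇒ V ∝ T: P₃ = P₂; V₃ = V₂·(T₃/T₂) = 0.2152 L.

V₃ ≈ 0.215 L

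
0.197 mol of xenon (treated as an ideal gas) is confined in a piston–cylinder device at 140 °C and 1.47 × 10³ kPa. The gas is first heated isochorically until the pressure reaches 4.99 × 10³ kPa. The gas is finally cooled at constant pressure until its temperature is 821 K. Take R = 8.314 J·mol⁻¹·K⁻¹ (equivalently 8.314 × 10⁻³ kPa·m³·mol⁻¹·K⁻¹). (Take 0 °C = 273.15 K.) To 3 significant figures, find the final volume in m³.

V₃ ≈ 0.000269 m³

Convert: T₁ = 413.1 K.
From PV = nRT: V₁ = nRT₁/P₁ = 0.0004603 m³.
Isochoric, so P/T is constant: V₂ = V₁; T₂ = T₁·(P₂/P₁) = 1402 K.
P constant ⇒ V ∝ T: P₃ = P₂; V₃ = V₂·(T₃/T₂) = 0.0002695 m³.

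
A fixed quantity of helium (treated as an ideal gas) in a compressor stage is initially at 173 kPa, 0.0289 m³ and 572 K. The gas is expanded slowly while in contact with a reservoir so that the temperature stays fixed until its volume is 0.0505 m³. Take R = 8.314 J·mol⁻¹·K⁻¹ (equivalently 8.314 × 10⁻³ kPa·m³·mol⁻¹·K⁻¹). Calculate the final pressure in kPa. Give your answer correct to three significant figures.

P₂ ≈ 99.0 kPa

Isothermal, so P V is constant: T₂ = T₁; P₂ = P₁·(V₁/V₂) = 99.00 kPa.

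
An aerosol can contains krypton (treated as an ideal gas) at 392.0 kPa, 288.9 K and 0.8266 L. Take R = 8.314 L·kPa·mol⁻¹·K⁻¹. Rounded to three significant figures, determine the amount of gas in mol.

PV = nRT ⇒ n = PV/(RT) = (392.0 × 0.8266) / (8.314 × 288.9)

n ≈ 0.135 mol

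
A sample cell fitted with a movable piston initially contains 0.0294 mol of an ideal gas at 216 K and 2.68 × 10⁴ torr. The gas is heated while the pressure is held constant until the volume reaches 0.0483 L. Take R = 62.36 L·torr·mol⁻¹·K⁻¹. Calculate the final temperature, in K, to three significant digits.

T₂ ≈ 706 K

From PV = nRT: V₁ = nRT₁/P₁ = 0.01478 L.
P constant ⇒ V ∝ T: P₂ = P₁; T₂ = T₁·(V₂/V₁) = 706.0 K.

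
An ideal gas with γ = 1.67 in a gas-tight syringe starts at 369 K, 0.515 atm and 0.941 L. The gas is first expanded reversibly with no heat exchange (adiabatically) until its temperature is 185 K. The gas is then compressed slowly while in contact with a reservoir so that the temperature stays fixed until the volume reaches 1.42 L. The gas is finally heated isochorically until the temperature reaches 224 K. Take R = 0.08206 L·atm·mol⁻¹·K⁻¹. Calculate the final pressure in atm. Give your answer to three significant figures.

Reversible adiabatic, γ = 1.67: P₂ = P₁·(T₂/T₁)^(γ/(γ−1)) = 0.09213 atm; V₂ = V₁·(T₁/T₂)^(1/(γ−1)) = 2.637 L.
T constant ⇒ Boyle's law P V = const: T₃ = T₂; P₃ = P₂·(V₂/V₃) = 0.1711 atm.
Isochoric, so P/T is constant: V₄ = V₃; P₄ = P₃·(T₄/T₃) = 0.2072 atm.

P₄ ≈ 0.207 atm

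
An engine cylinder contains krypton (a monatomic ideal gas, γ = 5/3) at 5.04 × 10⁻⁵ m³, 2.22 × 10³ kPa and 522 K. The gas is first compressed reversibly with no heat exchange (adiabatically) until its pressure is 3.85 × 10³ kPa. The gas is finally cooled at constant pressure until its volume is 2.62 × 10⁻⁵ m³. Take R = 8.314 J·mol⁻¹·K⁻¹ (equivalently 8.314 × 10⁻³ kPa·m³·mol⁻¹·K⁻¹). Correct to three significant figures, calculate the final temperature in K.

Reversible adiabatic, γ = 5/3: T₂ = T₁·(P₂/P₁)^((γ−1)/γ) = 650.6 K; V₂ = V₁·(P₁/P₂)^(1/γ) = 3.622e-05 m³.
P constant ⇒ V ∝ T: P₃ = P₂; T₃ = T₂·(V₃/V₂) = 470.6 K.

T₃ ≈ 471 K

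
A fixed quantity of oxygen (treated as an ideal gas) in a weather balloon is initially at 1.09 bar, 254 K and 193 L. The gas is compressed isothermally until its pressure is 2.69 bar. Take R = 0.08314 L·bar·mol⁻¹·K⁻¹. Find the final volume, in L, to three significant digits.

Isothermal, so P V is constant: T₂ = T₁; V₂ = V₁·(P₁/P₂) = 78.20 L.

V₂ ≈ 78.2 L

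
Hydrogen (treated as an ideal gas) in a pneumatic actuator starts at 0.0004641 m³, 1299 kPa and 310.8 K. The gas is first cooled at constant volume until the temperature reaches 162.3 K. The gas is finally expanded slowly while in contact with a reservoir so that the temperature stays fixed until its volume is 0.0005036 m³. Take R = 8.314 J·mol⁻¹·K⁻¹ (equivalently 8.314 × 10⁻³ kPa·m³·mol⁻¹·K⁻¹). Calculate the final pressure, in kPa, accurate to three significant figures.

V constant ⇒ P ∝ T: V₂ = V₁; P₂ = P₁·(T₂/T₁) = 678.3 kPa.
T constant ⇒ Boyle's law P V = const: T₃ = T₂; P₃ = P₂·(V₂/V₃) = 625.1 kPa.

P₃ ≈ 625 kPa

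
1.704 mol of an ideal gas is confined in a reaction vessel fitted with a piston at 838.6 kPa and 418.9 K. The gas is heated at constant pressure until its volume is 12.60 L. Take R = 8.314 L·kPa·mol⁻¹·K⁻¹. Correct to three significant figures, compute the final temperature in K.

T₂ ≈ 746 K

From PV = nRT: V₁ = nRT₁/P₁ = 7.077 L.
P constant ⇒ V ∝ T: P₂ = P₁; T₂ = T₁·(V₂/V₁) = 745.8 K.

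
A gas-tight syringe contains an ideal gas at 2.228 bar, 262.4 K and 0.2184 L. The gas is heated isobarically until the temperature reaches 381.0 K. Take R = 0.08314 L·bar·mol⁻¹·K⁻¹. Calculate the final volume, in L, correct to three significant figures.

V₂ ≈ 0.317 L

P constant ⇒ V ∝ T: P₂ = P₁; V₂ = V₁·(T₂/T₁) = 0.3171 L.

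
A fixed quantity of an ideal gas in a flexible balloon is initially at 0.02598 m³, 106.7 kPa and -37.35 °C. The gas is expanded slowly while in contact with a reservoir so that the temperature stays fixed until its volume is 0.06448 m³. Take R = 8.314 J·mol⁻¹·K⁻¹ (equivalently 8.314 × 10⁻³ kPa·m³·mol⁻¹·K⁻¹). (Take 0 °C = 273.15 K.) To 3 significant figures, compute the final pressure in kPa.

Convert: T₁ = 235.8 K.
Isothermal, so P V is constant: T₂ = T₁; P₂ = P₁·(V₁/V₂) = 42.99 kPa.

P₂ ≈ 43.0 kPa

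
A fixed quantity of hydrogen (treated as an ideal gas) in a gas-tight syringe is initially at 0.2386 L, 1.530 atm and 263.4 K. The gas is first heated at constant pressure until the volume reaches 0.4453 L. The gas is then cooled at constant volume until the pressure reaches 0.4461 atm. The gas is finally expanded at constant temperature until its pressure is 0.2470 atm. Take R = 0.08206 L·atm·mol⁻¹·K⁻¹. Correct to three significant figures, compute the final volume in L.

V₄ ≈ 0.804 L

P constant ⇒ V ∝ T: P₂ = P₁; T₂ = T₁·(V₂/V₁) = 491.6 K.
Isochoric, so P/T is constant: V₃ = V₂; T₃ = T₂·(P₃/P₂) = 143.3 K.
Isothermal, so P V is constant: T₄ = T₃; V₄ = V₃·(P₃/P₄) = 0.8042 L.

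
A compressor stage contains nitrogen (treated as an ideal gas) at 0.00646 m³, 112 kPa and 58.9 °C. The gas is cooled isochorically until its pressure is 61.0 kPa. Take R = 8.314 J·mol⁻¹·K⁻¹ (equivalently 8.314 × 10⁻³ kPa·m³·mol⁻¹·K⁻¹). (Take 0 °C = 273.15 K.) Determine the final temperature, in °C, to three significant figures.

T₂ ≈ -92.3 °C

Convert: T₁ = 332.0 K.
Isochoric, so P/T is constant: V₂ = V₁; T₂ = T₁·(P₂/P₁) = 180.8 K.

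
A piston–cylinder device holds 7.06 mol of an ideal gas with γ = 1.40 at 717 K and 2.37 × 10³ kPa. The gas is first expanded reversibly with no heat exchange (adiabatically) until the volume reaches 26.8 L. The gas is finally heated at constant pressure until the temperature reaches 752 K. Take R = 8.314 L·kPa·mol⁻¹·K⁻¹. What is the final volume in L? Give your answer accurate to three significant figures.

V₃ ≈ 33.1 L

From PV = nRT: V₁ = nRT₁/P₁ = 17.76 L.
Reversible adiabatic, γ = 1.40: T₂ = T₁·(V₁/V₂)^(γ−1) = 608.2 K; P₂ = P₁·(V₁/V₂)^γ = 1332 kPa.
P constant ⇒ V ∝ T: P₃ = P₂; V₃ = V₂·(T₃/T₂) = 33.14 L.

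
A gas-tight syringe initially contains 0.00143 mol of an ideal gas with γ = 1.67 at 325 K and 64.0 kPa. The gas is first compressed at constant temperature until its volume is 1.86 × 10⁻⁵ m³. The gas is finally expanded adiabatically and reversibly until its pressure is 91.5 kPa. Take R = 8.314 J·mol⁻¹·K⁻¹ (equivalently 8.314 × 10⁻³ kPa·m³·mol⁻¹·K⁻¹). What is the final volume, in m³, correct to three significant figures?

From PV = nRT: V₁ = nRT₁/P₁ = 6.037e-05 m³.
T constant ⇒ Boyle's law P V = const: T₂ = T₁; P₂ = P₁·(V₁/V₂) = 207.7 kPa.
Adiabatic (γ = 1.67), T V^(γ−1) and P V^γ constant: T₃ = T₂·(P₃/P₂)^((γ−1)/γ) = 233.9 K; V₃ = V₂·(P₂/P₃)^(1/γ) = 3.039e-05 m³.

V₃ ≈ 3.04e-05 m³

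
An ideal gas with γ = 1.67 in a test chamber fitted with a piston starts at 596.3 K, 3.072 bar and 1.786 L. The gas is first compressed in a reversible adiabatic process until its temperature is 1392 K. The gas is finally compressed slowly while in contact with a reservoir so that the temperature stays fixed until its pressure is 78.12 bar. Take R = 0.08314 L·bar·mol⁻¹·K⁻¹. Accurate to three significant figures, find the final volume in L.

Adiabatic (γ = 1.67), T V^(γ−1) and P V^γ constant: P₂ = P₁·(T₂/T₁)^(γ/(γ−1)) = 25.42 bar; V₂ = V₁·(T₁/T₂)^(1/(γ−1)) = 0.5039 L.
T constant ⇒ Boyle's law P V = const: T₃ = T₂; V₃ = V₂·(P₂/P₃) = 0.1640 L.

V₃ ≈ 0.164 L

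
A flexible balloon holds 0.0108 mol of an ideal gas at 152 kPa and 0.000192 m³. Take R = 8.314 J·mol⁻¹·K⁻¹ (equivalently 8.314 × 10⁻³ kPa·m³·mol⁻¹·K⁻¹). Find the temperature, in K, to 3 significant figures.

T ≈ 325 K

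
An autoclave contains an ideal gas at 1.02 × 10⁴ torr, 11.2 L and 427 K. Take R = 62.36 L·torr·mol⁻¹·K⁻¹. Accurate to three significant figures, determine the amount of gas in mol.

PV = nRT ⇒ n = PV/(RT) = (1.02e+04 × 11.2) / (62.36 × 427)

n ≈ 4.29 mol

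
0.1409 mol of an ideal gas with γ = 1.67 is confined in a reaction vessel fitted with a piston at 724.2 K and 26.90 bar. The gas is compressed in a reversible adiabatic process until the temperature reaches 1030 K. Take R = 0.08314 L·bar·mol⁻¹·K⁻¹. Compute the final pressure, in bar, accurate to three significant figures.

P₂ ≈ 64.7 bar

From PV = nRT: V₁ = nRT₁/P₁ = 0.3154 L.
Adiabatic (γ = 1.67), T V^(γ−1) and P V^γ constant: P₂ = P₁·(T₂/T₁)^(γ/(γ−1)) = 64.72 bar; V₂ = V₁·(T₁/T₂)^(1/(γ−1)) = 0.1864 L.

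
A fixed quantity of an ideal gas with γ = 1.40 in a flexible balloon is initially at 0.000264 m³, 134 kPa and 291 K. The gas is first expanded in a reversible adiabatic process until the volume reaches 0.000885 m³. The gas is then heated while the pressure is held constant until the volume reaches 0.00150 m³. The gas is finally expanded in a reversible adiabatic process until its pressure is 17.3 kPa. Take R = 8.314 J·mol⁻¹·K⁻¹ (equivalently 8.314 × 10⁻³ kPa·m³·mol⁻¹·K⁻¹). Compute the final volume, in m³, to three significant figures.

Reversible adiabatic, γ = 1.40: T₂ = T₁·(V₁/V₂)^(γ−1) = 179.4 K; P₂ = P₁·(V₁/V₂)^γ = 24.64 kPa.
P constant ⇒ V ∝ T: P₃ = P₂; T₃ = T₂·(V₃/V₂) = 304.0 K.
Adiabatic (γ = 1.40), T V^(γ−1) and P V^γ constant: T₄ = T₃·(P₄/P₃)^((γ−1)/γ) = 274.8 K; V₄ = V₃·(P₃/P₄)^(1/γ) = 0.001931 m³.

V₄ ≈ 0.00193 m³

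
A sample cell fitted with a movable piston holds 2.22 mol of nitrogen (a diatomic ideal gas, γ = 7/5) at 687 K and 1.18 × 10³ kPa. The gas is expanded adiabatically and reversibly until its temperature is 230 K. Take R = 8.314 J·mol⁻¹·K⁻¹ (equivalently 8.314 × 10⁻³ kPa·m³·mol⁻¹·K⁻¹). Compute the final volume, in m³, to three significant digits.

V₂ ≈ 0.166 m³

From PV = nRT: V₁ = nRT₁/P₁ = 0.01075 m³.
Adiabatic (γ = 7/5), T V^(γ−1) and P V^γ constant: P₂ = P₁·(T₂/T₁)^(γ/(γ−1)) = 25.62 kPa; V₂ = V₁·(T₁/T₂)^(1/(γ−1)) = 0.1657 m³.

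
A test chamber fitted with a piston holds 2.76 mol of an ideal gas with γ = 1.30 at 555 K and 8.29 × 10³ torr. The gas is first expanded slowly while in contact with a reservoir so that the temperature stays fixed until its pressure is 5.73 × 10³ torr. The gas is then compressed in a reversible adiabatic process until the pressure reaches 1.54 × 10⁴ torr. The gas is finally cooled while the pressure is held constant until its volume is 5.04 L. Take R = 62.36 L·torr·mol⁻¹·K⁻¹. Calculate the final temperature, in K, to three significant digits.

From PV = nRT: V₁ = nRT₁/P₁ = 11.52 L.
T constant ⇒ Boyle's law P V = const: T₂ = T₁; V₂ = V₁·(P₁/P₂) = 16.67 L.
Reversible adiabatic, γ = 1.30: T₃ = T₂·(P₃/P₂)^((γ−1)/γ) = 697.2 K; V₃ = V₂·(P₂/P₃)^(1/γ) = 7.792 L.
P constant ⇒ V ∝ T: P₄ = P₃; T₄ = T₃·(V₄/V₃) = 451.0 K.

T₄ ≈ 451 K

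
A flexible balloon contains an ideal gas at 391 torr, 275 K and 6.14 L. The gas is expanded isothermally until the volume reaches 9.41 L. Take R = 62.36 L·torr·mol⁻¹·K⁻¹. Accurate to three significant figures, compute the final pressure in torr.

P₂ ≈ 255 torr

T constant ⇒ Boyle's law P V = const: T₂ = T₁; P₂ = P₁·(V₁/V₂) = 255.1 torr.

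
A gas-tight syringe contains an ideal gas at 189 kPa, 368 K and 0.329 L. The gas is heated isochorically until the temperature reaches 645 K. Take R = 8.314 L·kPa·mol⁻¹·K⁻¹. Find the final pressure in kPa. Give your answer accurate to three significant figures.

Isochoric, so P/T is constant: V₂ = V₁; P₂ = P₁·(T₂/T₁) = 331.3 kPa.

P₂ ≈ 331 kPa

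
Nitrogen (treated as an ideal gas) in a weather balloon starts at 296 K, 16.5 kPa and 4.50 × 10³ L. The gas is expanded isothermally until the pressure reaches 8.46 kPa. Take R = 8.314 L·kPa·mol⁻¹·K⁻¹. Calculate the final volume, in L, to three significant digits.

Isothermal, so P V is constant: T₂ = T₁; V₂ = V₁·(P₁/P₂) = 8777 L.

V₂ ≈ 8.78e+03 L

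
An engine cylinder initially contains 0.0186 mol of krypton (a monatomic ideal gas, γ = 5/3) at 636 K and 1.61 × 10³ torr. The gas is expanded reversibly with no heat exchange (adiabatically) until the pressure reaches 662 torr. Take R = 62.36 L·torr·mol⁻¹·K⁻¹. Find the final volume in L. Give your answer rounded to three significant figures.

V₂ ≈ 0.781 L

From PV = nRT: V₁ = nRT₁/P₁ = 0.4582 L.
Reversible adiabatic, γ = 5/3: T₂ = T₁·(P₂/P₁)^((γ−1)/γ) = 445.7 K; V₂ = V₁·(P₁/P₂)^(1/γ) = 0.7810 L.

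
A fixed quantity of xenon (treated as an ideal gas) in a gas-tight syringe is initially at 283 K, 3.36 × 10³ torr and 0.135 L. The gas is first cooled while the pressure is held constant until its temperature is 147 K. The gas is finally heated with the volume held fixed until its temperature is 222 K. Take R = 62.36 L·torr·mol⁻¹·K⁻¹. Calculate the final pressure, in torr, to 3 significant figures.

Isobaric, so V/T is constant: P₂ = P₁; V₂ = V₁·(T₂/T₁) = 0.07012 L.
V constant ⇒ P ∝ T: V₃ = V₂; P₃ = P₂·(T₃/T₂) = 5074 torr.

P₃ ≈ 5.07e+03 torr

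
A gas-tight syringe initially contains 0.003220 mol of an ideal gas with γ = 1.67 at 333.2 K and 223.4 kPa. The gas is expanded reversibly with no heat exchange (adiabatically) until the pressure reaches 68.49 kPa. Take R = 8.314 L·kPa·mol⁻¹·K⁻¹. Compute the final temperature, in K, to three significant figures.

T₂ ≈ 207 K

From PV = nRT: V₁ = nRT₁/P₁ = 0.03993 L.
Adiabatic (γ = 1.67), T V^(γ−1) and P V^γ constant: T₂ = T₁·(P₂/P₁)^((γ−1)/γ) = 207.4 K; V₂ = V₁·(P₁/P₂)^(1/γ) = 0.08105 L.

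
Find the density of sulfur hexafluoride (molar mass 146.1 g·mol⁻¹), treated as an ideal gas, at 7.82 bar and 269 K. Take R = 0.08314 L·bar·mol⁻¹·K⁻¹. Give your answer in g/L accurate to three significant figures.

ρ ≈ 51.1 g/L

ρ = PM/(RT) = (7.82 × 146.1) / (0.08314 × 269.0)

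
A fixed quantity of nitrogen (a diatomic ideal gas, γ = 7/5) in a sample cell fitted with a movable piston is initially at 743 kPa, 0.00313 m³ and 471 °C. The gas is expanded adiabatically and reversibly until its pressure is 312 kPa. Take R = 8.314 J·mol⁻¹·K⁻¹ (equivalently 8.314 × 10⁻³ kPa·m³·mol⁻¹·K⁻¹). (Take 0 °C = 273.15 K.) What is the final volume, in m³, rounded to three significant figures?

V₂ ≈ 0.00582 m³

Convert: T₁ = 744.1 K.
Reversible adiabatic, γ = 7/5: T₂ = T₁·(P₂/P₁)^((γ−1)/γ) = 580.8 K; V₂ = V₁·(P₁/P₂)^(1/γ) = 0.005817 m³.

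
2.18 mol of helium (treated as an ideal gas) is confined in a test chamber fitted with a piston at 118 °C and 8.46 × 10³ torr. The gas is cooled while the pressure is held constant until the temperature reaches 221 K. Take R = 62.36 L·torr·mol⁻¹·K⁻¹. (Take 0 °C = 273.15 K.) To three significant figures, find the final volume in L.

Convert: T₁ = 391.1 K.
From PV = nRT: V₁ = nRT₁/P₁ = 6.285 L.
P constant ⇒ V ∝ T: P₂ = P₁; V₂ = V₁·(T₂/T₁) = 3.551 L.

V₂ ≈ 3.55 L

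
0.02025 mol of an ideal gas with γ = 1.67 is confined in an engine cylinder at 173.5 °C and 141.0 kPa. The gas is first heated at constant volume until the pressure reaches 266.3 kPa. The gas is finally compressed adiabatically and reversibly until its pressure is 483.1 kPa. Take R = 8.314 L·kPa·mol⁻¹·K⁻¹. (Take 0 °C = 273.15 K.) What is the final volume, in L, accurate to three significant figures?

V₃ ≈ 0.373 L

Convert: T₁ = 446.6 K.
From PV = nRT: V₁ = nRT₁/P₁ = 0.5333 L.
V constant ⇒ P ∝ T: V₂ = V₁; T₂ = T₁·(P₂/P₁) = 843.6 K.
Reversible adiabatic, γ = 1.67: T₃ = T₂·(P₃/P₂)^((γ−1)/γ) = 1071 K; V₃ = V₂·(P₂/P₃)^(1/γ) = 0.3733 L.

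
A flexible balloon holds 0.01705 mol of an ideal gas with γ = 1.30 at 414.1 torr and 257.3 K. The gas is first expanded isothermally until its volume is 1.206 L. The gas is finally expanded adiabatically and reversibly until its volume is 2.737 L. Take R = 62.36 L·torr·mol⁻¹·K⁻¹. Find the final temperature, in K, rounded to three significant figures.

From PV = nRT: V₁ = nRT₁/P₁ = 0.6606 L.
T constant ⇒ Boyle's law P V = const: T₂ = T₁; P₂ = P₁·(V₁/V₂) = 226.8 torr.
Reversible adiabatic, γ = 1.30: T₃ = T₂·(V₂/V₃)^(γ−1) = 201.2 K; P₃ = P₂·(V₂/V₃)^γ = 78.17 torr.

T₃ ≈ 201 K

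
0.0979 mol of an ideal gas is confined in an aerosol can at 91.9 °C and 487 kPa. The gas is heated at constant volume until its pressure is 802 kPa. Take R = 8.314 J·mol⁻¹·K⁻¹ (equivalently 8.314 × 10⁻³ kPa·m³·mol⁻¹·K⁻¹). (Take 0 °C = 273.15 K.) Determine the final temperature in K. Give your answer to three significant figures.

Convert: T₁ = 365.0 K.
From PV = nRT: V₁ = nRT₁/P₁ = 0.0006101 m³.
V constant ⇒ P ∝ T: V₂ = V₁; T₂ = T₁·(P₂/P₁) = 601.2 K.

T₂ ≈ 601 K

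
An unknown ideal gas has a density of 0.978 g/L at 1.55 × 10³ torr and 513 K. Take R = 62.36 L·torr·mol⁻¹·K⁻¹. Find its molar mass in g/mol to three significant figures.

ρ = PM/(RT) ⇒ M = ρRT/P = (0.978 × 62.36 × 513.0) / 1.55e+03

M ≈ 20.2 g/mol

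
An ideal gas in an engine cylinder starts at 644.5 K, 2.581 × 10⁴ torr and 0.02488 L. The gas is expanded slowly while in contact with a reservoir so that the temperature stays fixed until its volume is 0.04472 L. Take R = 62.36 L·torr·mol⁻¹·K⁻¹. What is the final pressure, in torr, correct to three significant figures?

Isothermal, so P V is constant: T₂ = T₁; P₂ = P₁·(V₁/V₂) = 1.436e+04 torr.

P₂ ≈ 1.44e+04 torr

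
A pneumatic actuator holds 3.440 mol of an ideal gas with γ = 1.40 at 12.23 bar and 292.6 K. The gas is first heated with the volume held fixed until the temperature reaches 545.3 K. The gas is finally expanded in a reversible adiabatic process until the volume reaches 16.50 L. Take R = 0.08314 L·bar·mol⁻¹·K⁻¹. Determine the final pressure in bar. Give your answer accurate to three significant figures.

P₃ ≈ 6.65 bar

From PV = nRT: V₁ = nRT₁/P₁ = 6.843 L.
V constant ⇒ P ∝ T: V₂ = V₁; P₂ = P₁·(T₂/T₁) = 22.79 bar.
Reversible adiabatic, γ = 1.40: T₃ = T₂·(V₂/V₃)^(γ−1) = 383.5 K; P₃ = P₂·(V₂/V₃)^γ = 6.647 bar.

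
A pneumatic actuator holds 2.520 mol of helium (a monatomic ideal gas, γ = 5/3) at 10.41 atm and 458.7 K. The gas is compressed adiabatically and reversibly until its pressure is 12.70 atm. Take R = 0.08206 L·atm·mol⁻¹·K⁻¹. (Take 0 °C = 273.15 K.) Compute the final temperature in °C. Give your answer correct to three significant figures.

From PV = nRT: V₁ = nRT₁/P₁ = 9.112 L.
Adiabatic (γ = 5/3), T V^(γ−1) and P V^γ constant: T₂ = T₁·(P₂/P₁)^((γ−1)/γ) = 496.7 K; V₂ = V₁·(P₁/P₂)^(1/γ) = 8.087 L.

T₂ ≈ 224 °C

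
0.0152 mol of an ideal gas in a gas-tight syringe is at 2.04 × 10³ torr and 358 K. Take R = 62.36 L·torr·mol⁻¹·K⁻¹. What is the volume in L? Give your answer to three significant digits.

PV = nRT ⇒ V = nRT/P = (0.0152 × 62.36 × 358) / 2.04e+03

V ≈ 0.166 L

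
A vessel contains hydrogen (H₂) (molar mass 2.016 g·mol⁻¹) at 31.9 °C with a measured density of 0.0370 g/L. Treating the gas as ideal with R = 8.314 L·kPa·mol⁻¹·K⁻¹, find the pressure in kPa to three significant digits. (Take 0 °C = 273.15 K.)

ρ = PM/(RT) ⇒ P = ρRT/M = (0.0370 × 8.314 × 305.0) / 2.016

P ≈ 46.5 kPa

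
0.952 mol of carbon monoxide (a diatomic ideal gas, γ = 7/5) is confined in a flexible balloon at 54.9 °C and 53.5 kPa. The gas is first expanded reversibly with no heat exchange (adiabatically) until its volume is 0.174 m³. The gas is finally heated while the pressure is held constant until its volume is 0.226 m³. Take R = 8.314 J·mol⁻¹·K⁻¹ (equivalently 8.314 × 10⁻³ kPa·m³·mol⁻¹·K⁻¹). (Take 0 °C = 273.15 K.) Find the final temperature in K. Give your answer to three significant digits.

T₃ ≈ 256 K

Convert: T₁ = 328.0 K.
From PV = nRT: V₁ = nRT₁/P₁ = 0.04853 m³.
Adiabatic (γ = 7/5), T V^(γ−1) and P V^γ constant: T₂ = T₁·(V₁/V₂)^(γ−1) = 196.8 K; P₂ = P₁·(V₁/V₂)^γ = 8.954 kPa.
P constant ⇒ V ∝ T: P₃ = P₂; T₃ = T₂·(V₃/V₂) = 255.7 K.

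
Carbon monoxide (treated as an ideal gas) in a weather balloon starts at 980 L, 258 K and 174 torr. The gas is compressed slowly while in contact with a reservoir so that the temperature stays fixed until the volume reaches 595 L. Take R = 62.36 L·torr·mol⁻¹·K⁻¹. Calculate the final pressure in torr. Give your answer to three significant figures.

P₂ ≈ 287 torr

T constant ⇒ Boyle's law P V = const: T₂ = T₁; P₂ = P₁·(V₁/V₂) = 286.6 torr.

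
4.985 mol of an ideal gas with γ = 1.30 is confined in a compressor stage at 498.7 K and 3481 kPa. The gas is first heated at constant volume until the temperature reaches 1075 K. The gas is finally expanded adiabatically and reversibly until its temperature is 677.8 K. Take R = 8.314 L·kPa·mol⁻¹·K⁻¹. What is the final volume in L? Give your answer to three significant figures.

V₃ ≈ 27.6 L

From PV = nRT: V₁ = nRT₁/P₁ = 5.938 L.
Isochoric, so P/T is constant: V₂ = V₁; P₂ = P₁·(T₂/T₁) = 7504 kPa.
Adiabatic (γ = 1.30), T V^(γ−1) and P V^γ constant: P₃ = P₂·(T₃/T₂)^(γ/(γ−1)) = 1017 kPa; V₃ = V₂·(T₂/T₃)^(1/(γ−1)) = 27.62 L.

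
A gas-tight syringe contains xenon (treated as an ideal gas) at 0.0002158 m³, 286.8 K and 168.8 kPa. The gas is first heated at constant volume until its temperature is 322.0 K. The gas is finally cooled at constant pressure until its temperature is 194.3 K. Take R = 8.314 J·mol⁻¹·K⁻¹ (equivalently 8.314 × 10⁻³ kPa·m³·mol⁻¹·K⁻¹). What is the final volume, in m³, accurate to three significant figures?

Isochoric, so P/T is constant: V₂ = V₁; P₂ = P₁·(T₂/T₁) = 189.5 kPa.
Isobaric, so V/T is constant: P₃ = P₂; V₃ = V₂·(T₃/T₂) = 0.0001302 m³.

V₃ ≈ 0.000130 m³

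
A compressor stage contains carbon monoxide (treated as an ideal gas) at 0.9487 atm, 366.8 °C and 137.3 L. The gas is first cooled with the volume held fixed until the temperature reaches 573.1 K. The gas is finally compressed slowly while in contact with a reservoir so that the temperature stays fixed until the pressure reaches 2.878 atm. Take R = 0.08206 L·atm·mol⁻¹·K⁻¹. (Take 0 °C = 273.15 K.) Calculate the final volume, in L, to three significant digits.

V₃ ≈ 40.5 L

Convert: T₁ = 640.0 K.
Isochoric, so P/T is constant: V₂ = V₁; P₂ = P₁·(T₂/T₁) = 0.8496 atm.
Isothermal, so P V is constant: T₃ = T₂; V₃ = V₂·(P₂/P₃) = 40.53 L.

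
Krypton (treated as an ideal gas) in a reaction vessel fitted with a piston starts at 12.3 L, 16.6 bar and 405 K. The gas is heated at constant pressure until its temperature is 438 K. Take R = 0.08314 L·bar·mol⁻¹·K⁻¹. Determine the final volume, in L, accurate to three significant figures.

V₂ ≈ 13.3 L

Isobaric, so V/T is constant: P₂ = P₁; V₂ = V₁·(T₂/T₁) = 13.30 L.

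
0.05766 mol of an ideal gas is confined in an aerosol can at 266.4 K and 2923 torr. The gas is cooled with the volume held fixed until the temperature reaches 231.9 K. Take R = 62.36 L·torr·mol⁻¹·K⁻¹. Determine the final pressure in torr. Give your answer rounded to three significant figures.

From PV = nRT: V₁ = nRT₁/P₁ = 0.3277 L.
Isochoric, so P/T is constant: V₂ = V₁; P₂ = P₁·(T₂/T₁) = 2544 torr.

P₂ ≈ 2.54e+03 torr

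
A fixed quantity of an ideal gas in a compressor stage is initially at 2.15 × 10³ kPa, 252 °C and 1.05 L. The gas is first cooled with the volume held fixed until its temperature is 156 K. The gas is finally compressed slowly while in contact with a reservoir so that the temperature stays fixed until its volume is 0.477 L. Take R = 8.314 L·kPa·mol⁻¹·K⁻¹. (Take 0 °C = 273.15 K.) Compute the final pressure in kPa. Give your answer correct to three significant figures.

Convert: T₁ = 525.1 K.
Isochoric, so P/T is constant: V₂ = V₁; P₂ = P₁·(T₂/T₁) = 638.7 kPa.
T constant ⇒ Boyle's law P V = const: T₃ = T₂; P₃ = P₂·(V₂/V₃) = 1406 kPa.

P₃ ≈ 1.41e+03 kPa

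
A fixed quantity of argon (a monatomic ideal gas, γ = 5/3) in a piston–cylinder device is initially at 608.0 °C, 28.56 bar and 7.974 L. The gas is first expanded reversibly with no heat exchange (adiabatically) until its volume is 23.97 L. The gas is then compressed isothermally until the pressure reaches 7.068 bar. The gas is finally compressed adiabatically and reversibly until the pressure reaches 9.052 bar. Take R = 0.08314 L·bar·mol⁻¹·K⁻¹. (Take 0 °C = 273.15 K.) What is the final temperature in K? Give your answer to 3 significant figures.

T₄ ≈ 467 K

Convert: T₁ = 881.1 K.
Reversible adiabatic, γ = 5/3: T₂ = T₁·(V₁/V₂)^(γ−1) = 423.0 K; P₂ = P₁·(V₁/V₂)^γ = 4.561 bar.
Isothermal, so P V is constant: T₃ = T₂; V₃ = V₂·(P₂/P₃) = 15.47 L.
Adiabatic (γ = 5/3), T V^(γ−1) and P V^γ constant: T₄ = T₃·(P₄/P₃)^((γ−1)/γ) = 467.1 K; V₄ = V₃·(P₃/P₄)^(1/γ) = 13.34 L.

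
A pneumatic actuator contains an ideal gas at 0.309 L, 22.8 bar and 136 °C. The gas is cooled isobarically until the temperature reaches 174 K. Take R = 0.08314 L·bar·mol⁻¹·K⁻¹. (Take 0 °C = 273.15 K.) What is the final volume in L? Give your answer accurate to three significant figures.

V₂ ≈ 0.131 L

Convert: T₁ = 409.1 K.
Isobaric, so V/T is constant: P₂ = P₁; V₂ = V₁·(T₂/T₁) = 0.1314 L.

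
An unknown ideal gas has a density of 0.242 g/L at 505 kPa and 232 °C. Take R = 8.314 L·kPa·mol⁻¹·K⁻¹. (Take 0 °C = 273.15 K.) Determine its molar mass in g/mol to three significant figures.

ρ = PM/(RT) ⇒ M = ρRT/P = (0.242 × 8.314 × 505.1) / 505

M ≈ 2.01 g/mol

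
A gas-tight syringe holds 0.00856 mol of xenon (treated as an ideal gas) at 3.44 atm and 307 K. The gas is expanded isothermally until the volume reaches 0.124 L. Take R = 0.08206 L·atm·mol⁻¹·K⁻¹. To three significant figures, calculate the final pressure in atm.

From PV = nRT: V₁ = nRT₁/P₁ = 0.06269 L.
Isothermal, so P V is constant: T₂ = T₁; P₂ = P₁·(V₁/V₂) = 1.739 atm.

P₂ ≈ 1.74 atm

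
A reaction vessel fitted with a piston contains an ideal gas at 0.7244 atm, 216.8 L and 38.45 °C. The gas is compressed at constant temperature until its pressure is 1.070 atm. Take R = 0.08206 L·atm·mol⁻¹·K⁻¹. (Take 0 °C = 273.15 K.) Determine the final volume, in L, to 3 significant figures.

V₂ ≈ 147 L

Convert: T₁ = 311.6 K.
T constant ⇒ Boyle's law P V = const: T₂ = T₁; V₂ = V₁·(P₁/P₂) = 146.8 L.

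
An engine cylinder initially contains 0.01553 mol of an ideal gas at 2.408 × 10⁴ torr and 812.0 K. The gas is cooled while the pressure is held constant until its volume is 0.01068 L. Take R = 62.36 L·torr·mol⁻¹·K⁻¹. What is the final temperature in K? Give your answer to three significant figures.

From PV = nRT: V₁ = nRT₁/P₁ = 0.03266 L.
P constant ⇒ V ∝ T: P₂ = P₁; T₂ = T₁·(V₂/V₁) = 265.6 K.

T₂ ≈ 266 K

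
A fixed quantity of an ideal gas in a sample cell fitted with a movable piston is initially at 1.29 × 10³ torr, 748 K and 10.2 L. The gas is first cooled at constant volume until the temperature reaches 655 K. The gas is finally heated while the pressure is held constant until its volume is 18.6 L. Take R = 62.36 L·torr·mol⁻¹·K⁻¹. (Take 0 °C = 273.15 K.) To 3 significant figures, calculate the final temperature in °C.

V constant ⇒ P ∝ T: V₂ = V₁; P₂ = P₁·(T₂/T₁) = 1130 torr.
P constant ⇒ V ∝ T: P₃ = P₂; T₃ = T₂·(V₃/V₂) = 1194 K.

T₃ ≈ 921 °C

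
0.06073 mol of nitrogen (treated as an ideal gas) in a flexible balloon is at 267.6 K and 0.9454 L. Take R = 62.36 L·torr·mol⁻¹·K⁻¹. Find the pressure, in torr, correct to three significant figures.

P ≈ 1.07e+03 torr

PV = nRT ⇒ P = nRT/V = (0.06073 × 62.36 × 267.6) / 0.9454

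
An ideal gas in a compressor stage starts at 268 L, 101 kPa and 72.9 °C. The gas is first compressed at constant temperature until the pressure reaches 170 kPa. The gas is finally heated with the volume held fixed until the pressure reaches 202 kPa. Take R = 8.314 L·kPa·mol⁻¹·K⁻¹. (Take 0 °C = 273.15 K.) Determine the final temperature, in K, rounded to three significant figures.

T₃ ≈ 411 K

Convert: T₁ = 346.0 K.
T constant ⇒ Boyle's law P V = const: T₂ = T₁; V₂ = V₁·(P₁/P₂) = 159.2 L.
Isochoric, so P/T is constant: V₃ = V₂; T₃ = T₂·(P₃/P₂) = 411.2 K.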